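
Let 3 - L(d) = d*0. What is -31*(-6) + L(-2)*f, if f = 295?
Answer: 1071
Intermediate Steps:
L(d) = 3 (L(d) = 3 - d*0 = 3 - 1*0 = 3 + 0 = 3)
-31*(-6) + L(-2)*f = -31*(-6) + 3*295 = 186 + 885 = 1071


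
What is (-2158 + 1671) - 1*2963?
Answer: -3450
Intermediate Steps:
(-2158 + 1671) - 1*2963 = -487 - 2963 = -3450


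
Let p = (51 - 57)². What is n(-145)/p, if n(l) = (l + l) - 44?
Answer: -167/18 ≈ -9.2778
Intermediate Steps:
n(l) = -44 + 2*l (n(l) = 2*l - 44 = -44 + 2*l)
p = 36 (p = (-6)² = 36)
n(-145)/p = (-44 + 2*(-145))/36 = (-44 - 290)*(1/36) = -334*1/36 = -167/18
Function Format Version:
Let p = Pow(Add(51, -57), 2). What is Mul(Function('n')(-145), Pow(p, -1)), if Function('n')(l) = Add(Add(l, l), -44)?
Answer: Rational(-167, 18) ≈ -9.2778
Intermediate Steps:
Function('n')(l) = Add(-44, Mul(2, l)) (Function('n')(l) = Add(Mul(2, l), -44) = Add(-44, Mul(2, l)))
p = 36 (p = Pow(-6, 2) = 36)
Mul(Function('n')(-145), Pow(p, -1)) = Mul(Add(-44, Mul(2, -145)), Pow(36, -1)) = Mul(Add(-44, -290), Rational(1, 36)) = Mul(-334, Rational(1, 36)) = Rational(-167, 18)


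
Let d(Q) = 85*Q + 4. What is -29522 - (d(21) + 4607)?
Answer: -35918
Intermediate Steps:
d(Q) = 4 + 85*Q
-29522 - (d(21) + 4607) = -29522 - ((4 + 85*21) + 4607) = -29522 - ((4 + 1785) + 4607) = -29522 - (1789 + 4607) = -29522 - 1*6396 = -29522 - 6396 = -35918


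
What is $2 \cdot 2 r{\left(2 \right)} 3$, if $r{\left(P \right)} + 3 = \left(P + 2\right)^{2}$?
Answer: $156$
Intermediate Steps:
$r{\left(P \right)} = -3 + \left(2 + P\right)^{2}$ ($r{\left(P \right)} = -3 + \left(P + 2\right)^{2} = -3 + \left(2 + P\right)^{2}$)
$2 \cdot 2 r{\left(2 \right)} 3 = 2 \cdot 2 \left(-3 + \left(2 + 2\right)^{2}\right) 3 = 4 \left(-3 + 4^{2}\right) 3 = 4 \left(-3 + 16\right) 3 = 4 \cdot 13 \cdot 3 = 52 \cdot 3 = 156$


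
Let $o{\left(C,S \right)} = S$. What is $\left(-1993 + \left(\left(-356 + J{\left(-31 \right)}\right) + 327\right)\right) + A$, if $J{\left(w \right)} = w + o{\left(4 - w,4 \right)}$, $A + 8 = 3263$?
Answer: $1206$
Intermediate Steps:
$A = 3255$ ($A = -8 + 3263 = 3255$)
$J{\left(w \right)} = 4 + w$ ($J{\left(w \right)} = w + 4 = 4 + w$)
$\left(-1993 + \left(\left(-356 + J{\left(-31 \right)}\right) + 327\right)\right) + A = \left(-1993 + \left(\left(-356 + \left(4 - 31\right)\right) + 327\right)\right) + 3255 = \left(-1993 + \left(\left(-356 - 27\right) + 327\right)\right) + 3255 = \left(-1993 + \left(-383 + 327\right)\right) + 3255 = \left(-1993 - 56\right) + 3255 = -2049 + 3255 = 1206$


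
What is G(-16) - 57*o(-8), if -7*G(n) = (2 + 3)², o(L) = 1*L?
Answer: 3167/7 ≈ 452.43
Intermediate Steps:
o(L) = L
G(n) = -25/7 (G(n) = -(2 + 3)²/7 = -⅐*5² = -⅐*25 = -25/7)
G(-16) - 57*o(-8) = -25/7 - 57*(-8) = -25/7 + 456 = 3167/7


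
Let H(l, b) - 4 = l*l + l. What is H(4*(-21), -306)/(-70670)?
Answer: -3488/35335 ≈ -0.098712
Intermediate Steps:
H(l, b) = 4 + l + l² (H(l, b) = 4 + (l*l + l) = 4 + (l² + l) = 4 + (l + l²) = 4 + l + l²)
H(4*(-21), -306)/(-70670) = (4 + 4*(-21) + (4*(-21))²)/(-70670) = (4 - 84 + (-84)²)*(-1/70670) = (4 - 84 + 7056)*(-1/70670) = 6976*(-1/70670) = -3488/35335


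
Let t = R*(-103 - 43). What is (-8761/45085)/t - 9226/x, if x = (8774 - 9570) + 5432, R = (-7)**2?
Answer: -371961975293/186910823155 ≈ -1.9901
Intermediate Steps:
R = 49
t = -7154 (t = 49*(-103 - 43) = 49*(-146) = -7154)
x = 4636 (x = -796 + 5432 = 4636)
(-8761/45085)/t - 9226/x = -8761/45085/(-7154) - 9226/4636 = -8761*1/45085*(-1/7154) - 9226*1/4636 = -8761/45085*(-1/7154) - 4613/2318 = 8761/322538090 - 4613/2318 = -371961975293/186910823155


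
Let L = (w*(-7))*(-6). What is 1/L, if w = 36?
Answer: 1/1512 ≈ 0.00066138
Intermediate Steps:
L = 1512 (L = (36*(-7))*(-6) = -252*(-6) = 1512)
1/L = 1/1512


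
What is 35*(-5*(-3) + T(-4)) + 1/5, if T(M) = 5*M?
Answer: -874/5 ≈ -174.80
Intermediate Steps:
35*(-5*(-3) + T(-4)) + 1/5 = 35*(-5*(-3) + 5*(-4)) + 1/5 = 35*(15 - 20) + ⅕ = 35*(-5) + ⅕ = -175 + ⅕ = -874/5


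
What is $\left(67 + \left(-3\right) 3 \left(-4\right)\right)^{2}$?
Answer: $10609$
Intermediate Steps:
$\left(67 + \left(-3\right) 3 \left(-4\right)\right)^{2} = \left(67 - -36\right)^{2} = \left(67 + 36\right)^{2} = 103^{2} = 10609$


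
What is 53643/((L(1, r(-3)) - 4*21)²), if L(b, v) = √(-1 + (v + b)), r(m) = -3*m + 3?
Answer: 53643/(4*(42 - √3)²) ≈ 8.2705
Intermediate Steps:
r(m) = 3 - 3*m
L(b, v) = √(-1 + b + v) (L(b, v) = √(-1 + (b + v)) = √(-1 + b + v))
53643/((L(1, r(-3)) - 4*21)²) = 53643/((√(-1 + 1 + (3 - 3*(-3))) - 4*21)²) = 53643/((√(-1 + 1 + (3 + 9)) - 84)²) = 53643/((√(-1 + 1 + 12) - 84)²) = 53643/((√12 - 84)²) = 53643/((2*√3 - 84)²) = 53643/((-84 + 2*√3)²) = 53643/(-84 + 2*√3)²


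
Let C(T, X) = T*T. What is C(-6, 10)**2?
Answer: 1296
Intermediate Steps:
C(T, X) = T**2
C(-6, 10)**2 = ((-6)**2)**2 = 36**2 = 1296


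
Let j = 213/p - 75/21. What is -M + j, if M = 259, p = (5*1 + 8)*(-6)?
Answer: -48285/182 ≈ -265.30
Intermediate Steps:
p = -78 (p = (5 + 8)*(-6) = 13*(-6) = -78)
j = -1147/182 (j = 213/(-78) - 75/21 = 213*(-1/78) - 75*1/21 = -71/26 - 25/7 = -1147/182 ≈ -6.3022)
-M + j = -1*259 - 1147/182 = -259 - 1147/182 = -48285/182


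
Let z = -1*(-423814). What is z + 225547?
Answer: 649361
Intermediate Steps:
z = 423814
z + 225547 = 423814 + 225547 = 649361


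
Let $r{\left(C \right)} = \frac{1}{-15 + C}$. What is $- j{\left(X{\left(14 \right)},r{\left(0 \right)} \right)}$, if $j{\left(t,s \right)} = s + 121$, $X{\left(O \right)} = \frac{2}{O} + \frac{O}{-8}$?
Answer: $- \frac{1814}{15} \approx -120.93$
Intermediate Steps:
$X{\left(O \right)} = \frac{2}{O} - \frac{O}{8}$ ($X{\left(O \right)} = \frac{2}{O} + O \left(- \frac{1}{8}\right) = \frac{2}{O} - \frac{O}{8}$)
$j{\left(t,s \right)} = 121 + s$
$- j{\left(X{\left(14 \right)},r{\left(0 \right)} \right)} = - (121 + \frac{1}{-15 + 0}) = - (121 + \frac{1}{-15}) = - (121 - \frac{1}{15}) = \left(-1\right) \frac{1814}{15} = - \frac{1814}{15}$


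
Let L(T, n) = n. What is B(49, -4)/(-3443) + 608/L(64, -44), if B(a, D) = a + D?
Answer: -47621/3443 ≈ -13.831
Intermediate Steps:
B(a, D) = D + a
B(49, -4)/(-3443) + 608/L(64, -44) = (-4 + 49)/(-3443) + 608/(-44) = 45*(-1/3443) + 608*(-1/44) = -45/3443 - 152/11 = -47621/3443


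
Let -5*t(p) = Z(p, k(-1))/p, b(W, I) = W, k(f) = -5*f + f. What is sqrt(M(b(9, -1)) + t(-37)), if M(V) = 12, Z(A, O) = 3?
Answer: 3*sqrt(45695)/185 ≈ 3.4664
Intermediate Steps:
k(f) = -4*f
t(p) = -3/(5*p)
sqrt(M(b(9, -1)) + t(-37)) = sqrt(12 - 3/5/(-37)) = sqrt(12 - 3/5*(-1/37)) = sqrt(12 + 3/185) = sqrt(2223/185) = 3*sqrt(45695)/185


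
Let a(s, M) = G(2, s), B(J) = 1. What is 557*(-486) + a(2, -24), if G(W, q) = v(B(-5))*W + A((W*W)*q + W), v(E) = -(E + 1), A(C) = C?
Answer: -270696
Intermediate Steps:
v(E) = -1 - E (v(E) = -(1 + E) = -1 - E)
G(W, q) = -W + q*W² (G(W, q) = (-1 - 1*1)*W + ((W*W)*q + W) = (-1 - 1)*W + (W²*q + W) = -2*W + (q*W² + W) = -2*W + (W + q*W²) = -W + q*W²)
a(s, M) = -2 + 4*s (a(s, M) = 2*(-1 + 2*s) = -2 + 4*s)
557*(-486) + a(2, -24) = 557*(-486) + (-2 + 4*2) = -270702 + (-2 + 8) = -270702 + 6 = -270696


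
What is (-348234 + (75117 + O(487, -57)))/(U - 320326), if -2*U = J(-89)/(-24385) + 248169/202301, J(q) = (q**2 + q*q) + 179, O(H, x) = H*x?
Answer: 742127184879630/790102381145441 ≈ 0.93928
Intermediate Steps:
J(q) = 179 + 2*q**2 (J(q) = (q**2 + q**2) + 179 = 2*q**2 + 179 = 179 + 2*q**2)
U = -1405268372/4933109885 (U = -((179 + 2*(-89)**2)/(-24385) + 248169/202301)/2 = -((179 + 2*7921)*(-1/24385) + 248169*(1/202301))/2 = -((179 + 15842)*(-1/24385) + 248169/202301)/2 = -(16021*(-1/24385) + 248169/202301)/2 = -(-16021/24385 + 248169/202301)/2 = -1/2*2810536744/4933109885 = -1405268372/4933109885 ≈ -0.28486)
(-348234 + (75117 + O(487, -57)))/(U - 320326) = (-348234 + (75117 + 487*(-57)))/(-1405268372/4933109885 - 320326) = (-348234 + (75117 - 27759))/(-1580204762290882/4933109885) = (-348234 + 47358)*(-4933109885/1580204762290882) = -300876*(-4933109885/1580204762290882) = 742127184879630/790102381145441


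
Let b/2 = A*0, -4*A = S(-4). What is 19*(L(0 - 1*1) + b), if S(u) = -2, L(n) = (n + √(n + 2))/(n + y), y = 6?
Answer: 0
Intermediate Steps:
L(n) = (n + √(2 + n))/(6 + n) (L(n) = (n + √(n + 2))/(n + 6) = (n + √(2 + n))/(6 + n))
A = ½ (A = -¼*(-2) = ½ ≈ 0.50000)
b = 0 (b = 2*((½)*0) = 2*0 = 0)
19*(L(0 - 1*1) + b) = 19*(((0 - 1*1) + √(2 + (0 - 1*1)))/(6 + (0 - 1*1)) + 0) = 19*(((0 - 1) + √(2 + (0 - 1)))/(6 + (0 - 1)) + 0) = 19*((-1 + √(2 - 1))/(6 - 1) + 0) = 19*((-1 + √1)/5 + 0) = 19*((-1 + 1)/5 + 0) = 19*((⅕)*0 + 0) = 19*(0 + 0) = 19*0 = 0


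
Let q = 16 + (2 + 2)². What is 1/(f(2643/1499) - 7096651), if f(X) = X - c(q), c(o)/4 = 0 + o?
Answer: -1499/10638069078 ≈ -1.4091e-7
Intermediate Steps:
q = 32 (q = 16 + 4² = 16 + 16 = 32)
c(o) = 4*o (c(o) = 4*(0 + o) = 4*o)
f(X) = -128 + X (f(X) = X - 4*32 = X - 1*128 = X - 128 = -128 + X)
1/(f(2643/1499) - 7096651) = 1/((-128 + 2643/1499) - 7096651) = 1/(-189229/1499 - 7096651) = 1/(-10638069078/1499) = -1499/10638069078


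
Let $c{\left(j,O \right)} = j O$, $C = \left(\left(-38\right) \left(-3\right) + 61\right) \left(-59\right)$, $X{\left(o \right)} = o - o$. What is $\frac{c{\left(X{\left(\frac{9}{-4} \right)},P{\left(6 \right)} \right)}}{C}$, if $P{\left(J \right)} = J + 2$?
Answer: $0$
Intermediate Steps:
$P{\left(J \right)} = 2 + J$
$X{\left(o \right)} = 0$
$C = -10325$ ($C = \left(114 + 61\right) \left(-59\right) = 175 \left(-59\right) = -10325$)
$c{\left(j,O \right)} = O j$
$\frac{c{\left(X{\left(\frac{9}{-4} \right)},P{\left(6 \right)} \right)}}{C} = \frac{\left(2 + 6\right) 0}{-10325} = 8 \cdot 0 \left(- \frac{1}{10325}\right) = 0 \left(- \frac{1}{10325}\right) = 0$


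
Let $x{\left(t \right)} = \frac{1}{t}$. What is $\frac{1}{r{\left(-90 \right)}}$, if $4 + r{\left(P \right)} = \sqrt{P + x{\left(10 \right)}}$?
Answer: $- \frac{40}{1059} - \frac{i \sqrt{8990}}{1059} \approx -0.037771 - 0.089533 i$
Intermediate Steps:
$r{\left(P \right)} = -4 + \sqrt{\frac{1}{10} + P}$ ($r{\left(P \right)} = -4 + \sqrt{P + \frac{1}{10}} = -4 + \sqrt{\frac{1}{10} + P}$)
$\frac{1}{r{\left(-90 \right)}} = \frac{1}{-4 + \frac{\sqrt{10 + 100 \left(-90\right)}}{10}} = \frac{1}{-4 + \frac{\sqrt{10 - 9000}}{10}} = \frac{1}{-4 + \frac{\sqrt{-8990}}{10}} = \frac{1}{-4 + \frac{i \sqrt{8990}}{10}}$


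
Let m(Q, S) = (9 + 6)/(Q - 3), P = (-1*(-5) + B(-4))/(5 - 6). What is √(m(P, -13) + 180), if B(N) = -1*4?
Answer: √705/2 ≈ 13.276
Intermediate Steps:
B(N) = -4
P = -1 (P = (-1*(-5) - 4)/(5 - 6) = (5 - 4)/(-1) = 1*(-1) = -1)
m(Q, S) = 15/(-3 + Q)
√(m(P, -13) + 180) = √(15/(-3 - 1) + 180) = √(15/(-4) + 180) = √(15*(-¼) + 180) = √(-15/4 + 180) = √(705/4) = √705/2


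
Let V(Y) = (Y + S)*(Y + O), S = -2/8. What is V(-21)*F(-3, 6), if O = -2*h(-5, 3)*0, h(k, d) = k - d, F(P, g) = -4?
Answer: -1785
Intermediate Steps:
S = -¼ (S = -2*⅛ = -¼ ≈ -0.25000)
O = 0 (O = -2*(-5 - 1*3)*0 = -2*(-5 - 3)*0 = -2*(-8)*0 = 16*0 = 0)
V(Y) = Y*(-¼ + Y) (V(Y) = (Y - ¼)*(Y + 0) = (-¼ + Y)*Y = Y*(-¼ + Y))
V(-21)*F(-3, 6) = -21*(-¼ - 21)*(-4) = -21*(-85/4)*(-4) = (1785/4)*(-4) = -1785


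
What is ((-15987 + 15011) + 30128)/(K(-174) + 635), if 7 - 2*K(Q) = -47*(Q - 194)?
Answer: -58304/16019 ≈ -3.6397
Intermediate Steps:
K(Q) = -9111/2 + 47*Q/2 (K(Q) = 7/2 - (-47)*(Q - 194)/2 = 7/2 - (-47)*(-194 + Q)/2 = 7/2 - (9118 - 47*Q)/2 = 7/2 + (-4559 + 47*Q/2) = -9111/2 + 47*Q/2)
((-15987 + 15011) + 30128)/(K(-174) + 635) = ((-15987 + 15011) + 30128)/((-9111/2 + (47/2)*(-174)) + 635) = (-976 + 30128)/((-9111/2 - 4089) + 635) = 29152/(-17289/2 + 635) = 29152/(-16019/2) = 29152*(-2/16019) = -58304/16019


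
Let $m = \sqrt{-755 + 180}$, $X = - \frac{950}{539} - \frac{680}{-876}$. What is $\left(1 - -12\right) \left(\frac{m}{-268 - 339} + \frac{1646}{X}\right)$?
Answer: $- \frac{1262920659}{58210} - \frac{65 i \sqrt{23}}{607} \approx -21696.0 - 0.51356 i$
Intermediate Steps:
$X = - \frac{116420}{118041}$ ($X = \left(-950\right) \frac{1}{539} - - \frac{170}{219} = - \frac{950}{539} + \frac{170}{219} = - \frac{116420}{118041} \approx -0.98627$)
$m = 5 i \sqrt{23}$ ($m = \sqrt{-575} = 5 i \sqrt{23} \approx 23.979 i$)
$\left(1 - -12\right) \left(\frac{m}{-268 - 339} + \frac{1646}{X}\right) = \left(1 - -12\right) \left(\frac{5 i \sqrt{23}}{-268 - 339} + \frac{1646}{- \frac{116420}{118041}}\right) = \left(1 + 12\right) \left(\frac{5 i \sqrt{23}}{-268 - 339} + 1646 \left(- \frac{118041}{116420}\right)\right) = 13 \left(\frac{5 i \sqrt{23}}{-607} - \frac{97147743}{58210}\right) = 13 \left(5 i \sqrt{23} \left(- \frac{1}{607}\right) - \frac{97147743}{58210}\right) = 13 \left(- \frac{5 i \sqrt{23}}{607} - \frac{97147743}{58210}\right) = 13 \left(- \frac{97147743}{58210} - \frac{5 i \sqrt{23}}{607}\right) = - \frac{1262920659}{58210} - \frac{65 i \sqrt{23}}{607}$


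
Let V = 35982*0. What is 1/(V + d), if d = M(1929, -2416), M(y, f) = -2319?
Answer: -1/2319 ≈ -0.00043122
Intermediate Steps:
V = 0
d = -2319
1/(V + d) = 1/(0 - 2319) = 1/(-2319) = -1/2319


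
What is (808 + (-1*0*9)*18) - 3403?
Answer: -2595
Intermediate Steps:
(808 + (-1*0*9)*18) - 3403 = (808 + (0*9)*18) - 3403 = (808 + 0*18) - 3403 = (808 + 0) - 3403 = 808 - 3403 = -2595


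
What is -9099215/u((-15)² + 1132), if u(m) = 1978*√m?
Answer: -9099215*√1357/2684146 ≈ -124.88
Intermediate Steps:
-9099215/u((-15)² + 1132) = -9099215*1/(1978*√((-15)² + 1132)) = -9099215*1/(1978*√(225 + 1132)) = -9099215*√1357/2684146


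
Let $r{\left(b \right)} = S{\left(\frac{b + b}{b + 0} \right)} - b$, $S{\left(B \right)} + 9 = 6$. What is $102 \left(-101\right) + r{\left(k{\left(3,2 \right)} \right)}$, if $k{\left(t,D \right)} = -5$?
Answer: $-10300$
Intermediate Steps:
$S{\left(B \right)} = -3$ ($S{\left(B \right)} = -9 + 6 = -3$)
$r{\left(b \right)} = -3 - b$
$102 \left(-101\right) + r{\left(k{\left(3,2 \right)} \right)} = 102 \left(-101\right) - -2 = -10302 + \left(-3 + 5\right) = -10302 + 2 = -10300$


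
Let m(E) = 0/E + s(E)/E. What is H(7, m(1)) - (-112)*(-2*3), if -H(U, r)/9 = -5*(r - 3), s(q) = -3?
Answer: -942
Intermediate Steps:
m(E) = -3/E (m(E) = 0/E - 3/E = 0 - 3/E = -3/E)
H(U, r) = -135 + 45*r (H(U, r) = -(-45)*(r - 3) = -(-45)*(-3 + r) = -9*(15 - 5*r) = -135 + 45*r)
H(7, m(1)) - (-112)*(-2*3) = (-135 + 45*(-3/1)) - (-112)*(-2*3) = (-135 + 45*(-3*1)) - (-112)*(-6) = (-135 + 45*(-3)) - 16*42 = (-135 - 135) - 672 = -270 - 672 = -942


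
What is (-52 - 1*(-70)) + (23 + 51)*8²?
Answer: 4754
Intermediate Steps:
(-52 - 1*(-70)) + (23 + 51)*8² = (-52 + 70) + 74*64 = 18 + 4736 = 4754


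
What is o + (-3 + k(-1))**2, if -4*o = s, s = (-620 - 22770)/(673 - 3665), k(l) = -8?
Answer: 712369/5984 ≈ 119.05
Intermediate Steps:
s = 11695/1496 (s = -23390/(-2992) = -23390*(-1/2992) = 11695/1496 ≈ 7.8175)
o = -11695/5984 (o = -1/4*11695/1496 = -11695/5984 ≈ -1.9544)
o + (-3 + k(-1))**2 = -11695/5984 + (-3 - 8)**2 = -11695/5984 + (-11)**2 = -11695/5984 + 121 = 712369/5984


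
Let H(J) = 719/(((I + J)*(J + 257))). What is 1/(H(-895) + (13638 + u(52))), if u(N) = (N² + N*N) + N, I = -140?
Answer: 660330/12610983059 ≈ 5.2362e-5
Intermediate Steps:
H(J) = 719/((-140 + J)*(257 + J)) (H(J) = 719/(((-140 + J)*(J + 257))) = 719/(((-140 + J)*(257 + J))) = 719*(1/((-140 + J)*(257 + J))) = 719/((-140 + J)*(257 + J)))
u(N) = N + 2*N² (u(N) = (N² + N²) + N = 2*N² + N = N + 2*N²)
1/(H(-895) + (13638 + u(52))) = 1/(719/(-35980 + (-895)² + 117*(-895)) + (13638 + 52*(1 + 2*52))) = 1/(719/(-35980 + 801025 - 104715) + (13638 + 52*(1 + 104))) = 1/(719/660330 + (13638 + 52*105)) = 1/(719*(1/660330) + (13638 + 5460)) = 1/(719/660330 + 19098) = 1/(12610983059/660330) = 660330/12610983059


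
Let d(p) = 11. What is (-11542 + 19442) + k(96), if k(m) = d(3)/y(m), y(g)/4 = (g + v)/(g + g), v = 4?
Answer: 197632/25 ≈ 7905.3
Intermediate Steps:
y(g) = 2*(4 + g)/g (y(g) = 4*((g + 4)/(g + g)) = 4*((4 + g)/((2*g))) = 4*((4 + g)*(1/(2*g))) = 4*((4 + g)/(2*g)) = 2*(4 + g)/g)
k(m) = 11/(2 + 8/m)
(-11542 + 19442) + k(96) = (-11542 + 19442) + (11/2)*96/(4 + 96) = 7900 + (11/2)*96/100 = 7900 + (11/2)*96*(1/100) = 7900 + 132/25 = 197632/25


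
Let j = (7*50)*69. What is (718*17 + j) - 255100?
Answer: -218744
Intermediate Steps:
j = 24150 (j = 350*69 = 24150)
(718*17 + j) - 255100 = (718*17 + 24150) - 255100 = (12206 + 24150) - 255100 = 36356 - 255100 = -218744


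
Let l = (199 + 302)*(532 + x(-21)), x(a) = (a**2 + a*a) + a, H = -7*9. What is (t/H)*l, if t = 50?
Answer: -1661650/3 ≈ -5.5388e+5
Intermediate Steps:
H = -63
x(a) = a + 2*a**2 (x(a) = (a**2 + a**2) + a = 2*a**2 + a = a + 2*a**2)
l = 697893 (l = (199 + 302)*(532 - 21*(1 + 2*(-21))) = 501*(532 - 21*(1 - 42)) = 501*(532 - 21*(-41)) = 501*(532 + 861) = 501*1393 = 697893)
(t/H)*l = (50/(-63))*697893 = (50*(-1/63))*697893 = -50/63*697893 = -1661650/3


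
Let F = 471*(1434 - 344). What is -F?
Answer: -513390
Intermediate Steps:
F = 513390 (F = 471*1090 = 513390)
-F = -1*513390 = -513390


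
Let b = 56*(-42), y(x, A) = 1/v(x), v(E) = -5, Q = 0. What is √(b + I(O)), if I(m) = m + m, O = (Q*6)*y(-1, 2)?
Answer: 28*I*√3 ≈ 48.497*I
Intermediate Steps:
y(x, A) = -⅕ (y(x, A) = 1/(-5) = -⅕)
O = 0 (O = (0*6)*(-⅕) = 0*(-⅕) = 0)
I(m) = 2*m
b = -2352
√(b + I(O)) = √(-2352 + 2*0) = √(-2352 + 0) = √(-2352) = 28*I*√3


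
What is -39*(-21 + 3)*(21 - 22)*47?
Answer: -32994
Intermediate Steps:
-39*(-21 + 3)*(21 - 22)*47 = -(-702)*(-1)*47 = -39*18*47 = -702*47 = -32994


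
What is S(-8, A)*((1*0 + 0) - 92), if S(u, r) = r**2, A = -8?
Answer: -5888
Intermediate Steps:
S(-8, A)*((1*0 + 0) - 92) = (-8)**2*((1*0 + 0) - 92) = 64*((0 + 0) - 92) = 64*(0 - 92) = 64*(-92) = -5888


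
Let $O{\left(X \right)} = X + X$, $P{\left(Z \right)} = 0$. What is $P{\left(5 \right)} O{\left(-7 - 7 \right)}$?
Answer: $0$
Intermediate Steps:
$O{\left(X \right)} = 2 X$
$P{\left(5 \right)} O{\left(-7 - 7 \right)} = 0 \cdot 2 \left(-7 - 7\right) = 0 \cdot 2 \left(-14\right) = 0 \left(-28\right) = 0$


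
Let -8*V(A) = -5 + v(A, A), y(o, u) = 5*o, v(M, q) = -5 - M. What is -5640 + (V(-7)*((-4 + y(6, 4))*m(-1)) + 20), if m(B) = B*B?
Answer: -22441/4 ≈ -5610.3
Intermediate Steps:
m(B) = B**2
V(A) = 5/4 + A/8 (V(A) = -(-5 + (-5 - A))/8 = -(-10 - A)/8 = 5/4 + A/8)
-5640 + (V(-7)*((-4 + y(6, 4))*m(-1)) + 20) = -5640 + ((5/4 + (1/8)*(-7))*((-4 + 5*6)*(-1)**2) + 20) = -5640 + ((5/4 - 7/8)*((-4 + 30)*1) + 20) = -5640 + (3*(26*1)/8 + 20) = -5640 + ((3/8)*26 + 20) = -5640 + (39/4 + 20) = -5640 + 119/4 = -22441/4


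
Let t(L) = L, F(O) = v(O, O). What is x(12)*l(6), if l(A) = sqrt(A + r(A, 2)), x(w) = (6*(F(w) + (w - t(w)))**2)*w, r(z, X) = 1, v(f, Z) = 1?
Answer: 72*sqrt(7) ≈ 190.49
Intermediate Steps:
F(O) = 1
x(w) = 6*w (x(w) = (6*(1 + (w - w))**2)*w = (6*(1 + 0)**2)*w = (6*1**2)*w = (6*1)*w = 6*w)
l(A) = sqrt(1 + A) (l(A) = sqrt(A + 1) = sqrt(1 + A))
x(12)*l(6) = (6*12)*sqrt(1 + 6) = 72*sqrt(7)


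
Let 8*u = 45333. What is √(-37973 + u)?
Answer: I*√516902/4 ≈ 179.74*I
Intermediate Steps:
u = 45333/8 (u = (⅛)*45333 = 45333/8 ≈ 5666.6)
√(-37973 + u) = √(-37973 + 45333/8) = √(-258451/8) = I*√516902/4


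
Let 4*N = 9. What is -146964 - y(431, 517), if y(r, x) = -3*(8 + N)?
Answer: -587733/4 ≈ -1.4693e+5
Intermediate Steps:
N = 9/4 (N = (¼)*9 = 9/4 ≈ 2.2500)
y(r, x) = -123/4 (y(r, x) = -3*(8 + 9/4) = -3*41/4 = -123/4)
-146964 - y(431, 517) = -146964 - 1*(-123/4) = -146964 + 123/4 = -587733/4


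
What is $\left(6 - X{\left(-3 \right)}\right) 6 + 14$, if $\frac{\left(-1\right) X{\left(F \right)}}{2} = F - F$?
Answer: $50$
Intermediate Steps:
$X{\left(F \right)} = 0$ ($X{\left(F \right)} = - 2 \left(F - F\right) = \left(-2\right) 0 = 0$)
$\left(6 - X{\left(-3 \right)}\right) 6 + 14 = \left(6 - 0\right) 6 + 14 = \left(6 + 0\right) 6 + 14 = 6 \cdot 6 + 14 = 36 + 14 = 50$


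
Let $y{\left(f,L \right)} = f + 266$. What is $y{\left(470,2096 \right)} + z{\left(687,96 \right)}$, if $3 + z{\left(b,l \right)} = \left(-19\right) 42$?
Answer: $-65$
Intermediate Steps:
$z{\left(b,l \right)} = -801$ ($z{\left(b,l \right)} = -3 - 798 = -801$)
$y{\left(f,L \right)} = 266 + f$
$y{\left(470,2096 \right)} + z{\left(687,96 \right)} = \left(266 + 470\right) - 801 = 736 - 801 = -65$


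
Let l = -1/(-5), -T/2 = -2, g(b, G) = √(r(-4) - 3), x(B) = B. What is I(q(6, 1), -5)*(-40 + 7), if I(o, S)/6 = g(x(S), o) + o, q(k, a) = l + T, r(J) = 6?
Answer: -4158/5 - 198*√3 ≈ -1174.5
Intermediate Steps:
g(b, G) = √3 (g(b, G) = √(6 - 3) = √3)
T = 4 (T = -2*(-2) = 4)
l = ⅕ (l = -1*(-⅕) = ⅕ ≈ 0.20000)
q(k, a) = 21/5 (q(k, a) = ⅕ + 4 = 21/5)
I(o, S) = 6*o + 6*√3 (I(o, S) = 6*(√3 + o) = 6*(o + √3) = 6*o + 6*√3)
I(q(6, 1), -5)*(-40 + 7) = (6*(21/5) + 6*√3)*(-40 + 7) = (126/5 + 6*√3)*(-33) = -4158/5 - 198*√3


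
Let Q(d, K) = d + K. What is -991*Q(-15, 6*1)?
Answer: 8919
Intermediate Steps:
Q(d, K) = K + d
-991*Q(-15, 6*1) = -991*(6*1 - 15) = -991*(6 - 15) = -991*(-9) = 8919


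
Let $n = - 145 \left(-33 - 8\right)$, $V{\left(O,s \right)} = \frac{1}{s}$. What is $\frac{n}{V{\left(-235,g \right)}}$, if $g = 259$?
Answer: $1539755$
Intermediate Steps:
$n = 5945$ ($n = \left(-145\right) \left(-41\right) = 5945$)
$\frac{n}{V{\left(-235,g \right)}} = \frac{5945}{\frac{1}{259}} = 5945 \frac{1}{\frac{1}{259}} = 5945 \cdot 259 = 1539755$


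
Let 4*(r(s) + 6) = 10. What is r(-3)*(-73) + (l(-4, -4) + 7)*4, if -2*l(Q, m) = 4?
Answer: 551/2 ≈ 275.50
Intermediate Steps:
r(s) = -7/2 (r(s) = -6 + (¼)*10 = -6 + 5/2 = -7/2)
l(Q, m) = -2 (l(Q, m) = -½*4 = -2)
r(-3)*(-73) + (l(-4, -4) + 7)*4 = -7/2*(-73) + (-2 + 7)*4 = 511/2 + 5*4 = 511/2 + 20 = 551/2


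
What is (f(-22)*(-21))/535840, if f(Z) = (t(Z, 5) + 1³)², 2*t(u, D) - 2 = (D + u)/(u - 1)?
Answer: -249501/1133837440 ≈ -0.00022005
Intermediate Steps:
t(u, D) = 1 + (D + u)/(2*(-1 + u)) (t(u, D) = 1 + ((D + u)/(u - 1))/2 = 1 + ((D + u)/(-1 + u))/2 = 1 + (D + u)/(2*(-1 + u)))
f(Z) = (1 + (3 + 3*Z)/(2*(-1 + Z)))² (f(Z) = ((-2 + 5 + 3*Z)/(2*(-1 + Z)) + 1³)² = ((3 + 3*Z)/(2*(-1 + Z)) + 1)² = (1 + (3 + 3*Z)/(2*(-1 + Z)))²)
(f(-22)*(-21))/535840 = (((1 + 5*(-22))²/(4*(-1 - 22)²))*(-21))/535840 = (((¼)*(1 - 110)²/(-23)²)*(-21))*(1/535840) = (((¼)*(-109)²*(1/529))*(-21))*(1/535840) = (((¼)*11881*(1/529))*(-21))*(1/535840) = ((11881/2116)*(-21))*(1/535840) = -249501/2116*1/535840 = -249501/1133837440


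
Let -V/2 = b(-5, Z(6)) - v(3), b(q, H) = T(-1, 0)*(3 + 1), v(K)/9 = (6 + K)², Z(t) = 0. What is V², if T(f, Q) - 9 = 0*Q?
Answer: 1920996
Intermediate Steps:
T(f, Q) = 9 (T(f, Q) = 9 + 0*Q = 9 + 0 = 9)
v(K) = 9*(6 + K)²
b(q, H) = 36 (b(q, H) = 9*(3 + 1) = 9*4 = 36)
V = 1386 (V = -2*(36 - 9*(6 + 3)²) = -2*(36 - 9*9²) = -2*(36 - 9*81) = -2*(36 - 1*729) = -2*(36 - 729) = -2*(-693) = 1386)
V² = 1386² = 1920996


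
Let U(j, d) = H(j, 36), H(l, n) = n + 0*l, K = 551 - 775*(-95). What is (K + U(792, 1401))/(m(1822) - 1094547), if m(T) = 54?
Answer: -74212/1094493 ≈ -0.067805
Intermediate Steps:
K = 74176 (K = 551 + 73625 = 74176)
H(l, n) = n (H(l, n) = n + 0 = n)
U(j, d) = 36
(K + U(792, 1401))/(m(1822) - 1094547) = (74176 + 36)/(54 - 1094547) = 74212/(-1094493) = 74212*(-1/1094493) = -74212/1094493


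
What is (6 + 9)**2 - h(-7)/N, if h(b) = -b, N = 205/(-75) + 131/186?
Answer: 143695/629 ≈ 228.45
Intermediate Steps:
N = -629/310 (N = 205*(-1/75) + 131*(1/186) = -41/15 + 131/186 = -629/310 ≈ -2.0290)
(6 + 9)**2 - h(-7)/N = (6 + 9)**2 - (-1*(-7))/(-629/310) = 15**2 - 7*(-310)/629 = 225 - 1*(-2170/629) = 225 + 2170/629 = 143695/629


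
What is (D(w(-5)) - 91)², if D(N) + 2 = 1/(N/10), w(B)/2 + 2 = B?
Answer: 430336/49 ≈ 8782.4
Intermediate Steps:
w(B) = -4 + 2*B
D(N) = -2 + 10/N (D(N) = -2 + 1/(N/10) = -2 + 10/N)
(D(w(-5)) - 91)² = ((-2 + 10/(-4 + 2*(-5))) - 91)² = ((-2 + 10/(-4 - 10)) - 91)² = ((-2 + 10/(-14)) - 91)² = ((-2 + 10*(-1/14)) - 91)² = ((-2 - 5/7) - 91)² = (-19/7 - 91)² = (-656/7)² = 430336/49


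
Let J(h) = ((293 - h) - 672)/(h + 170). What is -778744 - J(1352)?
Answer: -1185246637/1522 ≈ -7.7874e+5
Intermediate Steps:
J(h) = (-379 - h)/(170 + h)
-778744 - J(1352) = -778744 - (-379 - 1*1352)/(170 + 1352) = -778744 - (-379 - 1352)/1522 = -778744 - (-1731)/1522 = -778744 - 1*(-1731/1522) = -778744 + 1731/1522 = -1185246637/1522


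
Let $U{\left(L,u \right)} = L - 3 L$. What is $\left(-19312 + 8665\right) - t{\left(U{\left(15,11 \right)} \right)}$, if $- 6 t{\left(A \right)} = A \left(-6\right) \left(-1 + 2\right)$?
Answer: $-10617$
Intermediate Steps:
$U{\left(L,u \right)} = - 2 L$
$t{\left(A \right)} = A$ ($t{\left(A \right)} = - \frac{A \left(-6\right) \left(-1 + 2\right)}{6} = - \frac{- 6 A 1}{6} = - \frac{\left(-6\right) A}{6} = A$)
$\left(-19312 + 8665\right) - t{\left(U{\left(15,11 \right)} \right)} = \left(-19312 + 8665\right) - \left(-2\right) 15 = -10647 - -30 = -10647 + 30 = -10617$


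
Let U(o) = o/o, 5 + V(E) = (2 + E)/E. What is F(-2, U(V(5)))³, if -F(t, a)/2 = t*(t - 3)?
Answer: -8000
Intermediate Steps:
V(E) = -5 + (2 + E)/E
U(o) = 1
F(t, a) = -2*t*(-3 + t) (F(t, a) = -2*t*(t - 3) = -2*t*(-3 + t))
F(-2, U(V(5)))³ = (2*(-2)*(3 - 1*(-2)))³ = (2*(-2)*(3 + 2))³ = (2*(-2)*5)³ = (-20)³ = -8000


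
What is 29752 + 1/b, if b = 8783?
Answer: 261311817/8783 ≈ 29752.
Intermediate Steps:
29752 + 1/b = 29752 + 1/8783 = 261311817/8783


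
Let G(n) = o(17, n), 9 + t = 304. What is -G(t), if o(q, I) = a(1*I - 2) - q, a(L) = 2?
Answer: 15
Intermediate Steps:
t = 295 (t = -9 + 304 = 295)
o(q, I) = 2 - q
G(n) = -15 (G(n) = 2 - 1*17 = 2 - 17 = -15)
-G(t) = -1*(-15) = 15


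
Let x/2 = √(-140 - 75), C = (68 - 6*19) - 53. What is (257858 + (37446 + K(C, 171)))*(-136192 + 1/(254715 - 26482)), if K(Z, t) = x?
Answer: -9179084463480440/228233 - 62167017470*I*√215/228233 ≈ -4.0218e+10 - 3.9939e+6*I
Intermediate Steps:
C = -99 (C = (68 - 114) - 53 = -46 - 53 = -99)
x = 2*I*√215 (x = 2*√(-140 - 75) = 2*√(-215) = 2*(I*√215) = 2*I*√215 ≈ 29.326*I)
K(Z, t) = 2*I*√215
(257858 + (37446 + K(C, 171)))*(-136192 + 1/(254715 - 26482)) = (257858 + (37446 + 2*I*√215))*(-136192 + 1/(254715 - 26482)) = (295304 + 2*I*√215)*(-136192 + 1/228233) = (295304 + 2*I*√215)*(-31083508735/228233) = -9179084463480440/228233 - 62167017470*I*√215/228233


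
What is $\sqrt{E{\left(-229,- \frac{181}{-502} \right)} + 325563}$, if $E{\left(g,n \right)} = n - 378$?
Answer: $\frac{\sqrt{81948011602}}{502} \approx 570.25$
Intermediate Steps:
$E{\left(g,n \right)} = -378 + n$
$\sqrt{E{\left(-229,- \frac{181}{-502} \right)} + 325563} = \sqrt{\left(-378 - \frac{181}{-502}\right) + 325563} = \sqrt{\left(-378 - - \frac{181}{502}\right) + 325563} = \sqrt{\left(-378 + \frac{181}{502}\right) + 325563} = \sqrt{- \frac{189575}{502} + 325563} = \sqrt{\frac{163243051}{502}} = \frac{\sqrt{81948011602}}{502}$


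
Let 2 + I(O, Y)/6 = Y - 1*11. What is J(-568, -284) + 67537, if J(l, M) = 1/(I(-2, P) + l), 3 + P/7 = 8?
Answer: 29446131/436 ≈ 67537.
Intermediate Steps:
P = 35 (P = -21 + 7*8 = -21 + 56 = 35)
I(O, Y) = -78 + 6*Y (I(O, Y) = -12 + 6*(Y - 1*11) = -12 + 6*(Y - 11) = -12 + 6*(-11 + Y) = -12 + (-66 + 6*Y) = -78 + 6*Y)
J(l, M) = 1/(132 + l) (J(l, M) = 1/((-78 + 6*35) + l) = 1/((-78 + 210) + l) = 1/(132 + l))
J(-568, -284) + 67537 = 1/(132 - 568) + 67537 = 1/(-436) + 67537 = -1/436 + 67537 = 29446131/436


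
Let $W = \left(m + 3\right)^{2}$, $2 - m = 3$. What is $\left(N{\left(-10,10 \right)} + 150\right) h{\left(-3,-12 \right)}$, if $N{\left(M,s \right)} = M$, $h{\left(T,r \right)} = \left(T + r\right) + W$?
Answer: $-1540$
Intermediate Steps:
$m = -1$ ($m = 2 - 3 = -1$)
$W = 4$ ($W = \left(-1 + 3\right)^{2} = 2^{2} = 4$)
$h{\left(T,r \right)} = 4 + T + r$ ($h{\left(T,r \right)} = \left(T + r\right) + 4 = 4 + T + r$)
$\left(N{\left(-10,10 \right)} + 150\right) h{\left(-3,-12 \right)} = \left(-10 + 150\right) \left(4 - 3 - 12\right) = 140 \left(-11\right) = -1540$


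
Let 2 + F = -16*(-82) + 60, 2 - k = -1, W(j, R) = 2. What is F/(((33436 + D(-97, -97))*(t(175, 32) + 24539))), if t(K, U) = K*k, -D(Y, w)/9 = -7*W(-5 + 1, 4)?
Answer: 685/420598984 ≈ 1.6286e-6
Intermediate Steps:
k = 3 (k = 2 - 1*(-1) = 2 + 1 = 3)
F = 1370 (F = -2 + (-16*(-82) + 60) = -2 + (1312 + 60) = -2 + 1372 = 1370)
D(Y, w) = 126 (D(Y, w) = -(-63)*2 = -9*(-14) = 126)
t(K, U) = 3*K (t(K, U) = K*3 = 3*K)
F/(((33436 + D(-97, -97))*(t(175, 32) + 24539))) = 1370/(((33436 + 126)*(3*175 + 24539))) = 1370/((33562*(525 + 24539))) = 1370/((33562*25064)) = 1370/841197968 = 1370*(1/841197968) = 685/420598984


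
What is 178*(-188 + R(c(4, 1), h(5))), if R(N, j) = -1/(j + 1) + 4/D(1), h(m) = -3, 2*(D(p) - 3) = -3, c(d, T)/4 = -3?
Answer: -98701/3 ≈ -32900.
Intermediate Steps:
c(d, T) = -12 (c(d, T) = 4*(-3) = -12)
D(p) = 3/2 (D(p) = 3 + (1/2)*(-3) = 3 - 3/2 = 3/2)
R(N, j) = 8/3 - 1/(1 + j) (R(N, j) = -1/(j + 1) + 4/(3/2) = -1/(1 + j) + 4*(2/3) = -1/(1 + j) + 8/3 = 8/3 - 1/(1 + j))
178*(-188 + R(c(4, 1), h(5))) = 178*(-188 + (5 + 8*(-3))/(3*(1 - 3))) = 178*(-188 + (1/3)*(5 - 24)/(-2)) = 178*(-188 + (1/3)*(-1/2)*(-19)) = 178*(-188 + 19/6) = 178*(-1109/6) = -98701/3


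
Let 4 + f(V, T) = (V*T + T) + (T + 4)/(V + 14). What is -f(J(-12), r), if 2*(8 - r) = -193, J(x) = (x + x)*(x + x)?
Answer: -71145367/1180 ≈ -60293.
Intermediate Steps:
J(x) = 4*x**2 (J(x) = (2*x)*(2*x) = 4*x**2)
r = 209/2 (r = 8 - 1/2*(-193) = 8 + 193/2 = 209/2 ≈ 104.50)
f(V, T) = -4 + T + T*V + (4 + T)/(14 + V) (f(V, T) = -4 + ((V*T + T) + (T + 4)/(V + 14)) = -4 + ((T*V + T) + (4 + T)/(14 + V)) = -4 + ((T + T*V) + (4 + T)/(14 + V)) = -4 + (T + T*V + (4 + T)/(14 + V)) = -4 + T + T*V + (4 + T)/(14 + V))
-f(J(-12), r) = -(-52 - 16*(-12)**2 + 15*(209/2) + 209*(4*(-12)**2)**2/2 + 15*(209/2)*(4*(-12)**2))/(14 + 4*(-12)**2) = -(-52 - 16*144 + 3135/2 + 209*(4*144)**2/2 + 15*(209/2)*(4*144))/(14 + 4*144) = -(-52 - 4*576 + 3135/2 + (209/2)*576**2 + 15*(209/2)*576)/(14 + 576) = -(-52 - 2304 + 3135/2 + (209/2)*331776 + 902880)/590 = -(-52 - 2304 + 3135/2 + 34670592 + 902880)/590 = -71145367/(590*2) = -1*71145367/1180 = -71145367/1180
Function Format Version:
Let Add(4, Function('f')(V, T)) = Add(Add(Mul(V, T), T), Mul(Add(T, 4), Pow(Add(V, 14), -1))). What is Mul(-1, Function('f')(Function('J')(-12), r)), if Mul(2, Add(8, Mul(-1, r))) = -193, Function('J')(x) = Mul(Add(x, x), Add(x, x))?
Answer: Rational(-71145367, 1180) ≈ -60293.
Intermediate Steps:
Function('J')(x) = Mul(4, Pow(x, 2)) (Function('J')(x) = Mul(Mul(2, x), Mul(2, x)) = Mul(4, Pow(x, 2)))
r = Rational(209, 2) (r = Add(8, Mul(Rational(-1, 2), -193)) = Add(8, Rational(193, 2)) = Rational(209, 2) ≈ 104.50)
Function('f')(V, T) = Add(-4, T, Mul(T, V), Mul(Pow(Add(14, V), -1), Add(4, T))) (Function('f')(V, T) = Add(-4, Add(Add(Mul(V, T), T), Mul(Add(T, 4), Pow(Add(V, 14), -1)))) = Add(-4, Add(Add(Mul(T, V), T), Mul(Add(4, T), Pow(Add(14, V), -1)))) = Add(-4, Add(Add(T, Mul(T, V)), Mul(Pow(Add(14, V), -1), Add(4, T)))) = Add(-4, Add(T, Mul(T, V), Mul(Pow(Add(14, V), -1), Add(4, T)))) = Add(-4, T, Mul(T, V), Mul(Pow(Add(14, V), -1), Add(4, T))))
Mul(-1, Function('f')(Function('J')(-12), r)) = Mul(-1, Mul(Pow(Add(14, Mul(4, Pow(-12, 2))), -1), Add(-52, Mul(-4, Mul(4, Pow(-12, 2))), Mul(15, Rational(209, 2)), Mul(Rational(209, 2), Pow(Mul(4, Pow(-12, 2)), 2)), Mul(15, Rational(209, 2), Mul(4, Pow(-12, 2)))))) = Mul(-1, Mul(Pow(Add(14, Mul(4, 144)), -1), Add(-52, Mul(-4, Mul(4, 144)), Rational(3135, 2), Mul(Rational(209, 2), Pow(Mul(4, 144), 2)), Mul(15, Rational(209, 2), Mul(4, 144))))) = Mul(-1, Mul(Pow(Add(14, 576), -1), Add(-52, Mul(-4, 576), Rational(3135, 2), Mul(Rational(209, 2), Pow(576, 2)), Mul(15, Rational(209, 2), 576)))) = Mul(-1, Mul(Pow(590, -1), Add(-52, -2304, Rational(3135, 2), Mul(Rational(209, 2), 331776), 902880))) = Mul(-1, Mul(Rational(1, 590), Add(-52, -2304, Rational(3135, 2), 34670592, 902880))) = Mul(-1, Mul(Rational(1, 590), Rational(71145367, 2))) = Mul(-1, Rational(71145367, 1180)) = Rational(-71145367, 1180)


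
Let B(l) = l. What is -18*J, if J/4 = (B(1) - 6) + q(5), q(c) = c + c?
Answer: -360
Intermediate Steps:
q(c) = 2*c
J = 20 (J = 4*((1 - 6) + 2*5) = 4*(-5 + 10) = 4*5 = 20)
-18*J = -18*20 = -360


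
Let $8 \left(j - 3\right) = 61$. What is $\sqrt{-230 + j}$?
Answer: $\frac{3 i \sqrt{390}}{4} \approx 14.811 i$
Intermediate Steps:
$j = \frac{85}{8}$ ($j = 3 + \frac{1}{8} \cdot 61 = 3 + \frac{61}{8} = \frac{85}{8} \approx 10.625$)
$\sqrt{-230 + j} = \sqrt{-230 + \frac{85}{8}} = \sqrt{- \frac{1755}{8}} = \frac{3 i \sqrt{390}}{4}$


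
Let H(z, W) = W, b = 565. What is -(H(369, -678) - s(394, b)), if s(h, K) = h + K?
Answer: 1637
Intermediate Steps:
s(h, K) = K + h
-(H(369, -678) - s(394, b)) = -(-678 - (565 + 394)) = -(-678 - 1*959) = -(-678 - 959) = -1*(-1637) = 1637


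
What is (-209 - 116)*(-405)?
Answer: 131625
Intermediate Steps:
(-209 - 116)*(-405) = -325*(-405) = 131625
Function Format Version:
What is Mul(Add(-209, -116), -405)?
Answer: 131625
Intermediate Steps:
Mul(Add(-209, -116), -405) = Mul(-325, -405) = 131625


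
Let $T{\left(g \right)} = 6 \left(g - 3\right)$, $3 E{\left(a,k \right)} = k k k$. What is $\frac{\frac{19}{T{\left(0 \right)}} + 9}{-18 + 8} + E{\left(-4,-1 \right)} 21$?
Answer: $- \frac{1403}{180} \approx -7.7944$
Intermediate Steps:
$E{\left(a,k \right)} = \frac{k^{3}}{3}$ ($E{\left(a,k \right)} = \frac{k k k}{3} = \frac{k^{2} k}{3} = \frac{k^{3}}{3}$)
$T{\left(g \right)} = -18 + 6 g$ ($T{\left(g \right)} = 6 \left(-3 + g\right) = -18 + 6 g$)
$\frac{\frac{19}{T{\left(0 \right)}} + 9}{-18 + 8} + E{\left(-4,-1 \right)} 21 = \frac{\frac{19}{-18 + 6 \cdot 0} + 9}{-18 + 8} + \frac{\left(-1\right)^{3}}{3} \cdot 21 = \frac{\frac{19}{-18 + 0} + 9}{-10} + \frac{1}{3} \left(-1\right) 21 = \left(\frac{19}{-18} + 9\right) \left(- \frac{1}{10}\right) - 7 = \left(19 \left(- \frac{1}{18}\right) + 9\right) \left(- \frac{1}{10}\right) - 7 = \left(- \frac{19}{18} + 9\right) \left(- \frac{1}{10}\right) - 7 = \frac{143}{18} \left(- \frac{1}{10}\right) - 7 = - \frac{143}{180} - 7 = - \frac{1403}{180}$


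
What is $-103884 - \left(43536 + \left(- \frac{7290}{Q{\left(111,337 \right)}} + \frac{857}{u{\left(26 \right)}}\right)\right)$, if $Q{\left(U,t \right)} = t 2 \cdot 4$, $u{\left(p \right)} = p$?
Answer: $- \frac{2583918313}{17524} \approx -1.4745 \cdot 10^{5}$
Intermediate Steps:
$Q{\left(U,t \right)} = 8 t$ ($Q{\left(U,t \right)} = 2 t 4 = 8 t$)
$-103884 - \left(43536 + \left(- \frac{7290}{Q{\left(111,337 \right)}} + \frac{857}{u{\left(26 \right)}}\right)\right) = -103884 - \left(43536 + \left(- \frac{7290}{8 \cdot 337} + \frac{857}{26}\right)\right) = -103884 - \left(43536 + \left(- \frac{7290}{2696} + 857 \cdot \frac{1}{26}\right)\right) = -103884 - \left(43536 + \left(\left(-7290\right) \frac{1}{2696} + \frac{857}{26}\right)\right) = -103884 - \left(43536 + \left(- \frac{3645}{1348} + \frac{857}{26}\right)\right) = -103884 - \left(43536 + \frac{530233}{17524}\right) = -103884 - \frac{763455097}{17524} = - \frac{2583918313}{17524}$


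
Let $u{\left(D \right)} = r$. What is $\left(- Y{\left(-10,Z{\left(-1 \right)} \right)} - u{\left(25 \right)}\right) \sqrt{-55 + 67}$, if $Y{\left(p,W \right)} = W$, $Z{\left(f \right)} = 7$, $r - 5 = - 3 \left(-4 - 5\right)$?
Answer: $- 78 \sqrt{3} \approx -135.1$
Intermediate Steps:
$r = 32$ ($r = 5 - 3 \left(-4 - 5\right) = 5 - -27 = 5 + 27 = 32$)
$u{\left(D \right)} = 32$
$\left(- Y{\left(-10,Z{\left(-1 \right)} \right)} - u{\left(25 \right)}\right) \sqrt{-55 + 67} = \left(\left(-1\right) 7 - 32\right) \sqrt{-55 + 67} = \left(-7 - 32\right) \sqrt{12} = - 39 \cdot 2 \sqrt{3} = - 78 \sqrt{3}$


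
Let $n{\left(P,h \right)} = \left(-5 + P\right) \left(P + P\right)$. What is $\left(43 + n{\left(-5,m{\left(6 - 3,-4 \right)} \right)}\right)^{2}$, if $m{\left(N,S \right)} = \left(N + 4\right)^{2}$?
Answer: $20449$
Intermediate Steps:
$m{\left(N,S \right)} = \left(4 + N\right)^{2}$
$n{\left(P,h \right)} = 2 P \left(-5 + P\right)$ ($n{\left(P,h \right)} = \left(-5 + P\right) 2 P = 2 P \left(-5 + P\right)$)
$\left(43 + n{\left(-5,m{\left(6 - 3,-4 \right)} \right)}\right)^{2} = \left(43 + 2 \left(-5\right) \left(-5 - 5\right)\right)^{2} = \left(43 + 2 \left(-5\right) \left(-10\right)\right)^{2} = \left(43 + 100\right)^{2} = 143^{2} = 20449$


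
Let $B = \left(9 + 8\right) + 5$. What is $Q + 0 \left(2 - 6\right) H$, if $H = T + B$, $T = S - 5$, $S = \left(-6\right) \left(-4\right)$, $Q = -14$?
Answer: $-14$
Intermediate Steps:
$S = 24$
$T = 19$ ($T = 24 - 5 = 19$)
$B = 22$ ($B = 17 + 5 = 22$)
$H = 41$ ($H = 19 + 22 = 41$)
$Q + 0 \left(2 - 6\right) H = -14 + 0 \left(2 - 6\right) 41 = -14 + 0 \left(-4\right) 41 = -14 + 0 \cdot 41 = -14 + 0 = -14$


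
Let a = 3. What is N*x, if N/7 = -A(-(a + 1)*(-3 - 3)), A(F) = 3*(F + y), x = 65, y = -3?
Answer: -28665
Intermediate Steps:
A(F) = -9 + 3*F (A(F) = 3*(F - 3) = 3*(-3 + F) = -9 + 3*F)
N = -441 (N = 7*(-(-9 + 3*(-(3 + 1)*(-3 - 3)))) = 7*(-(-9 + 3*(-4*(-6)))) = 7*(-(-9 + 3*(-1*(-24)))) = 7*(-(-9 + 3*24)) = 7*(-(-9 + 72)) = 7*(-1*63) = 7*(-63) = -441)
N*x = -441*65 = -28665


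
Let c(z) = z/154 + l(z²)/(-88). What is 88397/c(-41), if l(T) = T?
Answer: -54452552/11931 ≈ -4564.0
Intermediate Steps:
c(z) = -z²/88 + z/154 (c(z) = z/154 + z²/(-88) = z*(1/154) + z²*(-1/88) = z/154 - z²/88 = -z²/88 + z/154)
88397/c(-41) = 88397/(((1/616)*(-41)*(4 - 7*(-41)))) = 88397/(((1/616)*(-41)*(4 + 287))) = 88397/(((1/616)*(-41)*291)) = 88397/(-11931/616) = 88397*(-616/11931) = -54452552/11931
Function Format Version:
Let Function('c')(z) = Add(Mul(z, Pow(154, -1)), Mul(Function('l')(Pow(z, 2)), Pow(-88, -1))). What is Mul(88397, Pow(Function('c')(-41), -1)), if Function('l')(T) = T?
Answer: Rational(-54452552, 11931) ≈ -4564.0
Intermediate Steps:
Function('c')(z) = Add(Mul(Rational(-1, 88), Pow(z, 2)), Mul(Rational(1, 154), z)) (Function('c')(z) = Add(Mul(z, Pow(154, -1)), Mul(Pow(z, 2), Pow(-88, -1))) = Add(Mul(z, Rational(1, 154)), Mul(Pow(z, 2), Rational(-1, 88))) = Add(Mul(Rational(1, 154), z), Mul(Rational(-1, 88), Pow(z, 2))) = Add(Mul(Rational(-1, 88), Pow(z, 2)), Mul(Rational(1, 154), z)))
Mul(88397, Pow(Function('c')(-41), -1)) = Mul(88397, Pow(Mul(Rational(1, 616), -41, Add(4, Mul(-7, -41))), -1)) = Mul(88397, Pow(Mul(Rational(1, 616), -41, Add(4, 287)), -1)) = Mul(88397, Pow(Mul(Rational(1, 616), -41, 291), -1)) = Mul(88397, Pow(Rational(-11931, 616), -1)) = Mul(88397, Rational(-616, 11931)) = Rational(-54452552, 11931)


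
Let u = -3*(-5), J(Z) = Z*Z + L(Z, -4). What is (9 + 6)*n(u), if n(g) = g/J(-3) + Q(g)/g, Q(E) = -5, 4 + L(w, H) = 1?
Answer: 65/2 ≈ 32.500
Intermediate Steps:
L(w, H) = -3 (L(w, H) = -4 + 1 = -3)
J(Z) = -3 + Z² (J(Z) = Z*Z - 3 = Z² - 3 = -3 + Z²)
u = 15
n(g) = -5/g + g/6 (n(g) = g/(-3 + (-3)²) - 5/g = g/(-3 + 9) - 5/g = g/6 - 5/g = -5/g + g/6)
(9 + 6)*n(u) = (9 + 6)*(-5/15 + (⅙)*15) = 15*(-5*1/15 + 5/2) = 15*(-⅓ + 5/2) = 15*(13/6) = 65/2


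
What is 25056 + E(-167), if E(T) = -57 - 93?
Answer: 24906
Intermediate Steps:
E(T) = -150
25056 + E(-167) = 25056 - 150 = 24906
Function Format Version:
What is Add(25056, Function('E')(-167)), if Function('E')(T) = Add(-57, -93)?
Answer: 24906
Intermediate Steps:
Function('E')(T) = -150
Add(25056, Function('E')(-167)) = Add(25056, -150) = 24906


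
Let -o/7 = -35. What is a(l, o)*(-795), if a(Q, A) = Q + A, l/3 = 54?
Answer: -323565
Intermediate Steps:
o = 245 (o = -7*(-35) = 245)
l = 162 (l = 3*54 = 162)
a(Q, A) = A + Q
a(l, o)*(-795) = (245 + 162)*(-795) = 407*(-795) = -323565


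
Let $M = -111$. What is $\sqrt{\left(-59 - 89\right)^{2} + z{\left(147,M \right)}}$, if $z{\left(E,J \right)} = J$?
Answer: $\sqrt{21793} \approx 147.62$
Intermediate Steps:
$\sqrt{\left(-59 - 89\right)^{2} + z{\left(147,M \right)}} = \sqrt{\left(-59 - 89\right)^{2} - 111} = \sqrt{\left(-148\right)^{2} - 111} = \sqrt{21904 - 111} = \sqrt{21793}$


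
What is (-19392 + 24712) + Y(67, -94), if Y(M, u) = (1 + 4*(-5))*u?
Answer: 7106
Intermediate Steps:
Y(M, u) = -19*u (Y(M, u) = (1 - 20)*u = -19*u)
(-19392 + 24712) + Y(67, -94) = (-19392 + 24712) - 19*(-94) = 5320 + 1786 = 7106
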